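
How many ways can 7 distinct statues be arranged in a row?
7! = 5040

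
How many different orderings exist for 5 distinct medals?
5! = 120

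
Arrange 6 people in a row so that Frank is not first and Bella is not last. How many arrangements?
By inclusion-exclusion: 6! - 2×(6-1)! + (6-2)! = 720 - 240 + 24 = 504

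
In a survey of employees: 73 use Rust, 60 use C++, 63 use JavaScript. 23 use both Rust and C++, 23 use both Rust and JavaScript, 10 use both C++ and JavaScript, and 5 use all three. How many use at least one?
|A∪B∪C| = 73+60+63-23-23-10+5 = 145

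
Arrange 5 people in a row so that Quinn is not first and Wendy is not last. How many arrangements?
By inclusion-exclusion: 5! - 2×(5-1)! + (5-2)! = 120 - 48 + 6 = 78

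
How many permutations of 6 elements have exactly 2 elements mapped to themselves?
Choose the 2 fixed points C(6,2) = 15, derange the rest: !4 = Σ_{j=0}^{4} (-1)^j·4!/j! = 24 - 24 + 12 - 4 + 1 = 9. Product = 15 × 9 = 135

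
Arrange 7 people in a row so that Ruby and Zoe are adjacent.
Treat as block: (7-1)! × 2! = 720 × 2 = 1440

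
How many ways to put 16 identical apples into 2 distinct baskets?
C(16+2-1, 2-1) = C(17, 1) = 17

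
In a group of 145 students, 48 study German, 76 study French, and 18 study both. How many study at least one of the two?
|A∪B| = |A| + |B| - |A∩B| = 48 + 76 - 18 = 106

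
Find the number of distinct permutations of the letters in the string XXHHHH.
6! / (4! × 2!) = 15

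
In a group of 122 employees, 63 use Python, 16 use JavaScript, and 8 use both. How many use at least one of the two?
|A∪B| = |A| + |B| - |A∩B| = 63 + 16 - 8 = 71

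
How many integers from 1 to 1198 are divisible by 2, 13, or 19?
⌊1198/2⌋+⌊1198/13⌋+⌊1198/19⌋ - ⌊1198/26⌋-⌊1198/38⌋-⌊1198/247⌋ + ⌊1198/494⌋ = 599+92+63 - 46-31-4 + 2 = 675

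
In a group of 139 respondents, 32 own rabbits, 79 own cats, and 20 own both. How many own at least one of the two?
|A∪B| = |A| + |B| - |A∩B| = 32 + 79 - 20 = 91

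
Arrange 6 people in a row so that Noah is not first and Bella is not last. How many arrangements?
By inclusion-exclusion: 6! - 2×(6-1)! + (6-2)! = 720 - 240 + 24 = 504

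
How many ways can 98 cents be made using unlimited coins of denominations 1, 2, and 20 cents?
Coefficient of x^98 in 1/(1-x^1) · 1/(1-x^2) · 1/(1-x^20). Case on j = number of 20-cent coins (j = 0..4); remainder r = 98 - 20j is made from {1,2} in ⌊r/2⌋+1 ways. r = 98, 78, 58, 38, 18 → 50 + 40 + 30 + 20 + 10 = 150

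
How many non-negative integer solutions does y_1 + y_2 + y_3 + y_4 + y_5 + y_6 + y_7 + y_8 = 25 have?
C(25+8-1, 8-1) = C(32, 7) = 3365856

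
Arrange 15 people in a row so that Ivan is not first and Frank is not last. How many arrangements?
By inclusion-exclusion: 15! - 2×(15-1)! + (15-2)! = 1307674368000 - 174356582400 + 6227020800 = 1139544806400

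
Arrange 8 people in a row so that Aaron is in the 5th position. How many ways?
Fix one position: (8-1)! = 5040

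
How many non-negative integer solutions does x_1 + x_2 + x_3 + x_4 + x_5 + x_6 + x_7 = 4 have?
C(4+7-1, 7-1) = C(10, 6) = 210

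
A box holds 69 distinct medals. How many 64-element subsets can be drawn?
C(69,64) = 69!/(64!×5!) = 11238513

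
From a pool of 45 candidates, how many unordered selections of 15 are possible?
C(45,15) = 45!/(15!×30!) = 344867425584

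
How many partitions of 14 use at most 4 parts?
By conjugation, equals partitions of 14 into parts ≤ 4. Let r_j(i) = number of partitions of i into parts ≤ j, for i = 0..14. r_1(i) = 1 for all i; r_j(i) = r_{j-1}(i) + r_j(i-j). Rows j = 2..4: ≤2: 1 1 2 2 3 3 4 4 5 5 6 6 7 7 8; ≤3: 1 1 2 3 4 5 7 8 10 12 14 16 19 21 24; ≤4: 1 1 2 3 5 6 9 11 15 18 23 27 34 39 47. r_4(14) = 47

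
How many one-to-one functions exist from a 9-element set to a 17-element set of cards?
P(17,9) = 17!/(17-9)! = 8821612800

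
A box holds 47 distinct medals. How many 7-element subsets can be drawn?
C(47,7) = 47!/(7!×40!) = 62891499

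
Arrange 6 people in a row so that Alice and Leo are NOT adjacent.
Total - adjacent = 6! - (6-1)!×2 = 720 - 240 = 480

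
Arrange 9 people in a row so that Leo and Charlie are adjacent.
Treat as block: (9-1)! × 2! = 40320 × 2 = 80640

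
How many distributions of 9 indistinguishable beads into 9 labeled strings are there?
C(9+9-1, 9-1) = C(17, 8) = 24310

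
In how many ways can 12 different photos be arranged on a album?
12! = 479001600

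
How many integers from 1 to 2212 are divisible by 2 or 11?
⌊2212/2⌋ + ⌊2212/11⌋ - ⌊2212/22⌋ = 1106 + 201 - 100 = 1207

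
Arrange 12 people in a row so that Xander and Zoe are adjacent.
Treat as block: (12-1)! × 2! = 39916800 × 2 = 79833600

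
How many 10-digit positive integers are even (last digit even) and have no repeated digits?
Last∈{0,2,4,6,8}. Last=0: 362880. Last nonzero: 4×8×P(8,8) = 1290240. Total = 1653120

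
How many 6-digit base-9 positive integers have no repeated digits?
First digit: 8 choices (nonzero). Then descending: 8 × 8 × 7 × 6 × 5 × 4 = 53760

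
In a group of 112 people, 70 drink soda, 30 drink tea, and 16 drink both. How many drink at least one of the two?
|A∪B| = |A| + |B| - |A∩B| = 70 + 30 - 16 = 84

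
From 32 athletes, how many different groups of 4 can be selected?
C(32,4) = 32!/(4!×28!) = 35960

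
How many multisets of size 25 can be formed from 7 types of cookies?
C(25+7-1, 7-1) = C(31, 6) = 736281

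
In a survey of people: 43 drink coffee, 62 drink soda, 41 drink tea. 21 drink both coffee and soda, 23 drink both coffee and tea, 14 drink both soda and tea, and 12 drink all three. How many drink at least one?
|A∪B∪C| = 43+62+41-21-23-14+12 = 100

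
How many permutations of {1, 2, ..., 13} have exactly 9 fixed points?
Choose the 9 fixed points C(13,9) = 715, derange the rest: !4 = Σ_{j=0}^{4} (-1)^j·4!/j! = 24 - 24 + 12 - 4 + 1 = 9. Product = 715 × 9 = 6435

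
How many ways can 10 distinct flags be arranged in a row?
10! = 3628800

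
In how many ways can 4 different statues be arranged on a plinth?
4! = 24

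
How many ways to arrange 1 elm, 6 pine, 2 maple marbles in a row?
9! / (1! × 6! × 2!) = 252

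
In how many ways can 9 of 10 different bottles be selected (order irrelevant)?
C(10,9) = 10!/(9!×1!) = 10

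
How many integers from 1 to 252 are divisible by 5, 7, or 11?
⌊252/5⌋+⌊252/7⌋+⌊252/11⌋ - ⌊252/35⌋-⌊252/55⌋-⌊252/77⌋ + ⌊252/385⌋ = 50+36+22 - 7-4-3 + 0 = 94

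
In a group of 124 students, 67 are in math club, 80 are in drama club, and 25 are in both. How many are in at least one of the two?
|A∪B| = |A| + |B| - |A∩B| = 67 + 80 - 25 = 122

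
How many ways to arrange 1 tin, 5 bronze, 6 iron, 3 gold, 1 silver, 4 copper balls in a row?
20! / (1! × 5! × 6! × 3! × 1! × 4!) = 195545750400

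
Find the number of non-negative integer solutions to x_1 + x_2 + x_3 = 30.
C(30+3-1, 3-1) = C(32, 2) = 496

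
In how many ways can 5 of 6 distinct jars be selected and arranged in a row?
P(6,5) = 6!/(6-5)! = 720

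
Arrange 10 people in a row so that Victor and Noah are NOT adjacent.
Total - adjacent = 10! - (10-1)!×2 = 3628800 - 725760 = 2903040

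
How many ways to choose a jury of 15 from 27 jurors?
C(27,15) = 27!/(15!×12!) = 17383860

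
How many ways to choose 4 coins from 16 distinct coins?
C(16,4) = 16!/(4!×12!) = 1820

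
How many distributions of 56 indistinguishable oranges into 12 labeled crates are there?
C(56+12-1, 12-1) = C(67, 11) = 1285063345176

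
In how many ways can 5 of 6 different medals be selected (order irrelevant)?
C(6,5) = 6!/(5!×1!) = 6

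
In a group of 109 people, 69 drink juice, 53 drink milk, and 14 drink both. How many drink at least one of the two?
|A∪B| = |A| + |B| - |A∩B| = 69 + 53 - 14 = 108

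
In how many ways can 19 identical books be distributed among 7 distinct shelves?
C(19+7-1, 7-1) = C(25, 6) = 177100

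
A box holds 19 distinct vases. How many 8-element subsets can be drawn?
C(19,8) = 19!/(8!×11!) = 75582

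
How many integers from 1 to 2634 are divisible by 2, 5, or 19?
⌊2634/2⌋+⌊2634/5⌋+⌊2634/19⌋ - ⌊2634/10⌋-⌊2634/38⌋-⌊2634/95⌋ + ⌊2634/190⌋ = 1317+526+138 - 263-69-27 + 13 = 1635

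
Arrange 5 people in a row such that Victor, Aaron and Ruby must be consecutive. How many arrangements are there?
Treat the 3 as one block: (5-3+1)! × 3! = 6 × 6 = 36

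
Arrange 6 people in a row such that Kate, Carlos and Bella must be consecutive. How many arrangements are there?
Treat the 3 as one block: (6-3+1)! × 3! = 24 × 6 = 144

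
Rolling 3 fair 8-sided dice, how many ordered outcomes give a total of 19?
Coefficient of x^19 in (x + x² + ... + x^8)^3. By inclusion-exclusion on dice exceeding 8: Σ_j (-1)^j C(3,j)·C(19-1-8j, 2) = C(3,0)·C(18,2) - C(3,1)·C(10,2) + C(3,2)·C(2,2) = 1·153 - 3·45 + 3·1 = 21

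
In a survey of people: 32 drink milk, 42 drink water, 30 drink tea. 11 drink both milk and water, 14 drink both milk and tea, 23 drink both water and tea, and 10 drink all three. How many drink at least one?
|A∪B∪C| = 32+42+30-11-14-23+10 = 66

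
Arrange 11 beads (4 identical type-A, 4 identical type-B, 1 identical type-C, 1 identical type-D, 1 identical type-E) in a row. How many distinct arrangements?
11! / (4! × 4! × 1! × 1! × 1!) = 69300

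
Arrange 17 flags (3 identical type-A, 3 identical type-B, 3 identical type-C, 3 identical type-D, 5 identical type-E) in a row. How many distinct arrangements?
17! / (3! × 3! × 3! × 3! × 5!) = 2287084800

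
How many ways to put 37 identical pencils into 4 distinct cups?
C(37+4-1, 4-1) = C(40, 3) = 9880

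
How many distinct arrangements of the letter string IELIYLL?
7! / (3! × 1! × 2! × 1!) = 420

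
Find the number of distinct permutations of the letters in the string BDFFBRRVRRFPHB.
14! / (3! × 1! × 1! × 1! × 1! × 3! × 4!) = 100900800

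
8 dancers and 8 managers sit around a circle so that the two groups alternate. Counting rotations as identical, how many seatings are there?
Fix one of the dancers: (8-1)! ways for the remaining dancers, × 8! ways for the managers = 5040 × 40320 = 203212800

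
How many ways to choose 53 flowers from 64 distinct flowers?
C(64,53) = 64!/(53!×11!) = 743595781824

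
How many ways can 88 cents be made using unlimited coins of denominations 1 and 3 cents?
Coefficient of x^88 in 1/(1-x^1) · 1/(1-x^3). Use j coins of 3 for j = 0..⌊88/3⌋ = 29, the rest in 1s: 29 + 1 = 30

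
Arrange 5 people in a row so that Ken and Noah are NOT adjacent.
Total - adjacent = 5! - (5-1)!×2 = 120 - 48 = 72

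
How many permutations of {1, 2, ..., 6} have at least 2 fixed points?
Exactly j fixed points: C(6,j)·!(6-j); sum over j ≥ 2 (derangement numbers via !m = (m-1)·(!(m-1) + !(m-2)): !0..!4 = 1, 0, 1, 2, 9). Σ_{j=2}^{6} C(6,j)·!(6-j) = C(6,2)·!4 + C(6,3)·!3 + C(6,4)·!2 + C(6,5)·!1 + C(6,6)·!0 = 15·9 + 20·2 + 15·1 + 6·0 + 1·1 = 191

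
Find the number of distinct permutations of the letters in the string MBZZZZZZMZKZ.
12! / (1! × 8! × 1! × 2!) = 5940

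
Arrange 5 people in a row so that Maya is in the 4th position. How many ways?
Fix one position: (5-1)! = 24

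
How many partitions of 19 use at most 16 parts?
By conjugation, equals partitions of 19 into parts ≤ 16. Let r_j(i) = number of partitions of i into parts ≤ j, for i = 0..19. r_1(i) = 1 for all i; r_j(i) = r_{j-1}(i) + r_j(i-j). Rows j = 2..16: ≤2: 1 1 2 2 3 3 4 4 5 5 6 6 7 7 8 8 9 9 10 10; ≤3: 1 1 2 3 4 5 7 8 10 12 14 16 19 21 24 27 30 33 37 40; ≤4: 1 1 2 3 5 6 9 11 15 18 23 27 34 39 47 54 64 72 84 94; ≤5: 1 1 2 3 5 7 10 13 18 23 30 37 47 57 70 84 101 119 141 164; ≤6: 1 1 2 3 5 7 11 14 20 26 35 44 58 71 90 110 136 163 199 235; ≤7: 1 1 2 3 5 7 11 15 21 28 38 49 65 82 105 131 164 201 248 300; ≤8: 1 1 2 3 5 7 11 15 22 29 40 52 70 89 116 146 186 230 288 352; ≤9: 1 1 2 3 5 7 11 15 22 30 41 54 73 94 123 157 201 252 318 393; ≤10: 1 1 2 3 5 7 11 15 22 30 42 55 75 97 128 164 212 267 340 423; ≤11: 1 1 2 3 5 7 11 15 22 30 42 56 76 99 131 169 219 278 355 445; ≤12: 1 1 2 3 5 7 11 15 22 30 42 56 77 100 133 172 224 285 366 460; ≤13: 1 1 2 3 5 7 11 15 22 30 42 56 77 101 134 174 227 290 373 471; ≤14: 1 1 2 3 5 7 11 15 22 30 42 56 77 101 135 175 229 293 378 478; ≤15: 1 1 2 3 5 7 11 15 22 30 42 56 77 101 135 176 230 295 381 483; ≤16: 1 1 2 3 5 7 11 15 22 30 42 56 77 101 135 176 231 296 383 486. r_16(19) = 486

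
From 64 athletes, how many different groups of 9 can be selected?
C(64,9) = 64!/(9!×55!) = 27540584512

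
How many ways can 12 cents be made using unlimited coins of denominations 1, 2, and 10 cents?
Coefficient of x^12 in 1/(1-x^1) · 1/(1-x^2) · 1/(1-x^10). Case on j = number of 10-cent coins (j = 0..1); remainder r = 12 - 10j is made from {1,2} in ⌊r/2⌋+1 ways. r = 12, 2 → 7 + 2 = 9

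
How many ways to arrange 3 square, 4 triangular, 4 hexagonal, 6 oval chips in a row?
17! / (3! × 4! × 4! × 6!) = 142942800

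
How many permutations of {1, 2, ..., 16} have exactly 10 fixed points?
Choose the 10 fixed points C(16,10) = 8008, derange the rest: !6 = Σ_{j=0}^{6} (-1)^j·6!/j! = 720 - 720 + 360 - 120 + 30 - 6 + 1 = 265. Product = 8008 × 265 = 2122120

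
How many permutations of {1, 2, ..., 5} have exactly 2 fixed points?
Choose the 2 fixed points C(5,2) = 10, derange the rest: !3 = Σ_{j=0}^{3} (-1)^j·3!/j! = 6 - 6 + 3 - 1 = 2. Product = 10 × 2 = 20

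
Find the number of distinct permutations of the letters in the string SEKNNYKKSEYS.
12! / (3! × 2! × 2! × 2! × 3!) = 1663200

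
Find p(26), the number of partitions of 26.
Pentagonal recurrence p(n) = p(n-1) + p(n-2) - p(n-5) - p(n-7) + p(n-12) + p(n-15) - ... gives p(0..25) = 1, 1, 2, 3, 5, 7, 11, 15, 22, 30, 42, 56, 77, 101, 135, 176, 231, 297, 385, 490, 627, 792, 1002, 1255, 1575, 1958. p(26) = p(25) + p(24) - p(21) - p(19) + p(14) + p(11) - p(4) - p(0) = 1958 + 1575 - 792 - 490 + 135 + 56 - 5 - 1 = 2436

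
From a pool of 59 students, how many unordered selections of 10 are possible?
C(59,10) = 59!/(10!×49!) = 62828356305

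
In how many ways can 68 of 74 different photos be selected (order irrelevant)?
C(74,68) = 74!/(68!×6!) = 185250786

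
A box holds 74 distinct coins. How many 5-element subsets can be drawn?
C(74,5) = 74!/(5!×69!) = 16108764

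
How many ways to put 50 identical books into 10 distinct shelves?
C(50+10-1, 10-1) = C(59, 9) = 12565671261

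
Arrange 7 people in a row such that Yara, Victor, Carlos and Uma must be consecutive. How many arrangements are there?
Treat the 4 as one block: (7-4+1)! × 4! = 24 × 24 = 576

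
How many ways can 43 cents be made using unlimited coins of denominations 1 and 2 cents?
Coefficient of x^43 in 1/(1-x^1) · 1/(1-x^2). Use j coins of 2 for j = 0..⌊43/2⌋ = 21, the rest in 1s: 21 + 1 = 22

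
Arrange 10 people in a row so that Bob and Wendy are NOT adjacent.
Total - adjacent = 10! - (10-1)!×2 = 3628800 - 725760 = 2903040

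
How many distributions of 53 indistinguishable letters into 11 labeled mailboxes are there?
C(53+11-1, 11-1) = C(63, 10) = 127805525001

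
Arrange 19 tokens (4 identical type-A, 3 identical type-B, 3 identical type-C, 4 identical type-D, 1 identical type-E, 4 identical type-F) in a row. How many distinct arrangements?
19! / (4! × 3! × 3! × 4! × 1! × 4!) = 244432188000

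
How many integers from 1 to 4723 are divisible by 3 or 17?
⌊4723/3⌋ + ⌊4723/17⌋ - ⌊4723/51⌋ = 1574 + 277 - 92 = 1759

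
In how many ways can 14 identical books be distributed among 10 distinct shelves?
C(14+10-1, 10-1) = C(23, 9) = 817190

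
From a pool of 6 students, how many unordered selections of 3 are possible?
C(6,3) = 6!/(3!×3!) = 20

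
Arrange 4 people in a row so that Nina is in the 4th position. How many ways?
Fix one position: (4-1)! = 6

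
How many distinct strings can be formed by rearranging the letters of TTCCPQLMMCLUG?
13! / (1! × 2! × 2! × 1! × 1! × 1! × 3! × 2!) = 129729600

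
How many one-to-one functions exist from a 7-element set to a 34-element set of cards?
P(34,7) = 34!/(34-7)! = 27113264640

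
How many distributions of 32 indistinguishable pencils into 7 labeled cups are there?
C(32+7-1, 7-1) = C(38, 6) = 2760681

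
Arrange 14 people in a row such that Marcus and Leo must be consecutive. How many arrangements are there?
Treat the 2 as one block: (14-2+1)! × 2! = 6227020800 × 2 = 12454041600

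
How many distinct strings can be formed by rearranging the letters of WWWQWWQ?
7! / (5! × 2!) = 21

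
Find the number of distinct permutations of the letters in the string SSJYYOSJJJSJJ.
13! / (2! × 1! × 6! × 4!) = 180180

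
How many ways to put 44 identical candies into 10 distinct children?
C(44+10-1, 10-1) = C(53, 9) = 4431613550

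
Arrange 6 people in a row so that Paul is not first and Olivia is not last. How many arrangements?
By inclusion-exclusion: 6! - 2×(6-1)! + (6-2)! = 720 - 240 + 24 = 504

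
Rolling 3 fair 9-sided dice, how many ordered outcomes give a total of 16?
Coefficient of x^16 in (x + x² + ... + x^9)^3. By inclusion-exclusion on dice exceeding 9: Σ_j (-1)^j C(3,j)·C(16-1-9j, 2) = C(3,0)·C(15,2) - C(3,1)·C(6,2) = 1·105 - 3·15 = 60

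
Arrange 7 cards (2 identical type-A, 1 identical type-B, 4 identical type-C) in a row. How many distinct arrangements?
7! / (2! × 1! × 4!) = 105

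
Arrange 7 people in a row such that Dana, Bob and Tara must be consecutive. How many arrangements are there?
Treat the 3 as one block: (7-3+1)! × 3! = 120 × 6 = 720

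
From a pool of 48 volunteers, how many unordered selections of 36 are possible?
C(48,36) = 48!/(36!×12!) = 69668534468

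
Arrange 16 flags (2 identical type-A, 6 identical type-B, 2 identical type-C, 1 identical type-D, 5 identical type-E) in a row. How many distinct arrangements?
16! / (2! × 6! × 2! × 1! × 5!) = 60540480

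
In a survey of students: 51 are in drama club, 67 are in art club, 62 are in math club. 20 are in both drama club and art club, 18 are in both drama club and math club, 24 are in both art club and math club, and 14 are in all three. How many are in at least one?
|A∪B∪C| = 51+67+62-20-18-24+14 = 132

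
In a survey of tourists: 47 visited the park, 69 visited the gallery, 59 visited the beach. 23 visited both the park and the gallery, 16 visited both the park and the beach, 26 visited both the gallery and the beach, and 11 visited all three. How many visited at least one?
|A∪B∪C| = 47+69+59-23-16-26+11 = 121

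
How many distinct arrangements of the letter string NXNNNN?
6! / (1! × 5!) = 6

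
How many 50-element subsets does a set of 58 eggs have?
C(58,50) = 58!/(50!×8!) = 1916797311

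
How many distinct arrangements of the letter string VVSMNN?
6! / (2! × 1! × 2! × 1!) = 180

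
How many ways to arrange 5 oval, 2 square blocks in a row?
7! / (5! × 2!) = 21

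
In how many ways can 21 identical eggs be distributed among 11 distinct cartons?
C(21+11-1, 11-1) = C(31, 10) = 44352165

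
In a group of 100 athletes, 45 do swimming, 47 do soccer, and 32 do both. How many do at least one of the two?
|A∪B| = |A| + |B| - |A∩B| = 45 + 47 - 32 = 60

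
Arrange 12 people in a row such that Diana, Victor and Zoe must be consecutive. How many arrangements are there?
Treat the 3 as one block: (12-3+1)! × 3! = 3628800 × 6 = 21772800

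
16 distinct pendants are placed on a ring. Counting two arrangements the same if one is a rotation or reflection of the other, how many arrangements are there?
(16-1)!/2 = 1307674368000/2 = 653837184000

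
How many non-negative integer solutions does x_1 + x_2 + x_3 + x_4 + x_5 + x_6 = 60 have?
C(60+6-1, 6-1) = C(65, 5) = 8259888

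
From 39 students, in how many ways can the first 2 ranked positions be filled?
P(39,2) = 39!/(39-2)! = 1482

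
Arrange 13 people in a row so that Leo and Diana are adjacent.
Treat as block: (13-1)! × 2! = 479001600 × 2 = 958003200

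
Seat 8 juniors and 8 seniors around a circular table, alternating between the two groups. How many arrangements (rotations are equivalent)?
Fix one of the juniors: (8-1)! ways for the remaining juniors, × 8! ways for the seniors = 5040 × 40320 = 203212800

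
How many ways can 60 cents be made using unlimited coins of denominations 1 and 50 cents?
Coefficient of x^60 in 1/(1-x^1) · 1/(1-x^50). Use j coins of 50 for j = 0..⌊60/50⌋ = 1, the rest in 1s: 1 + 1 = 2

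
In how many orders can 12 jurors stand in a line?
12! = 479001600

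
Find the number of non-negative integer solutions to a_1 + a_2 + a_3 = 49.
C(49+3-1, 3-1) = C(51, 2) = 1275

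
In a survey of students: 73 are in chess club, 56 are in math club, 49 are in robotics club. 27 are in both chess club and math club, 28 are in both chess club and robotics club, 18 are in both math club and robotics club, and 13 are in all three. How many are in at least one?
|A∪B∪C| = 73+56+49-27-28-18+13 = 118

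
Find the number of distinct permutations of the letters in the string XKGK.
4! / (2! × 1! × 1!) = 12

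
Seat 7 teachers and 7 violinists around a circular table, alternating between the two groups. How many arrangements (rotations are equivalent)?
Fix one of the teachers: (7-1)! ways for the remaining teachers, × 7! ways for the violinists = 720 × 5040 = 3628800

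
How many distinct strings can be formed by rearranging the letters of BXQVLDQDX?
9! / (2! × 2! × 2! × 1! × 1! × 1!) = 45360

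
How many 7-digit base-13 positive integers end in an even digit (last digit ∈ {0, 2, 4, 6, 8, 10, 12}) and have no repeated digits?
Last∈{0,2,4,6,8,10,12}. Last=0: 665280. Last nonzero: 6×11×P(11,5) = 3659040. Total = 4324320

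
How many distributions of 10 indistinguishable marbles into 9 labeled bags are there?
C(10+9-1, 9-1) = C(18, 8) = 43758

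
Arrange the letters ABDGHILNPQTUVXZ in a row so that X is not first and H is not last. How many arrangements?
By inclusion-exclusion: 15! - 2×(15-1)! + (15-2)! = 1307674368000 - 174356582400 + 6227020800 = 1139544806400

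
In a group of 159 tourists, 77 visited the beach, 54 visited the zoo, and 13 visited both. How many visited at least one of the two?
|A∪B| = |A| + |B| - |A∩B| = 77 + 54 - 13 = 118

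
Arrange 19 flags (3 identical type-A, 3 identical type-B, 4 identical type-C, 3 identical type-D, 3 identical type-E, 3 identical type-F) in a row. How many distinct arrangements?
19! / (3! × 3! × 4! × 3! × 3! × 3!) = 651819168000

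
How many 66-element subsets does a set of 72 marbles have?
C(72,66) = 72!/(66!×6!) = 156238908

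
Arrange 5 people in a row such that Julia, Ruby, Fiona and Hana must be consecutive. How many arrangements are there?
Treat the 4 as one block: (5-4+1)! × 4! = 2 × 24 = 48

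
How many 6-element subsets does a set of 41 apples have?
C(41,6) = 41!/(6!×35!) = 4496388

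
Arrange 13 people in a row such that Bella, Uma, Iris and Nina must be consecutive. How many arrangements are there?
Treat the 4 as one block: (13-4+1)! × 4! = 3628800 × 24 = 87091200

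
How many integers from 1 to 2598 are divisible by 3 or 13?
⌊2598/3⌋ + ⌊2598/13⌋ - ⌊2598/39⌋ = 866 + 199 - 66 = 999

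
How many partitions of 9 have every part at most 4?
Let r_j(i) = number of partitions of i into parts ≤ j, for i = 0..9. r_1(i) = 1 for all i; r_j(i) = r_{j-1}(i) + r_j(i-j). Rows j = 2..4: ≤2: 1 1 2 2 3 3 4 4 5 5; ≤3: 1 1 2 3 4 5 7 8 10 12; ≤4: 1 1 2 3 5 6 9 11 15 18. r_4(9) = 18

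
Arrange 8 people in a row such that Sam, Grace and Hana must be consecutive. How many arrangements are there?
Treat the 3 as one block: (8-3+1)! × 3! = 720 × 6 = 4320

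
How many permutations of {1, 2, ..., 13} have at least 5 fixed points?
Exactly j fixed points: C(13,j)·!(13-j); sum over j ≥ 5 (derangement numbers via !m = (m-1)·(!(m-1) + !(m-2)): !0..!8 = 1, 0, 1, 2, 9, 44, 265, 1854, 14833). Σ_{j=5}^{13} C(13,j)·!(13-j) = C(13,5)·!8 + C(13,6)·!7 + C(13,7)·!6 + C(13,8)·!5 + C(13,9)·!4 + C(13,10)·!3 + C(13,11)·!2 + C(13,12)·!1 + C(13,13)·!0 = 1287·14833 + 1716·1854 + 1716·265 + 1287·44 + 715·9 + 286·2 + 78·1 + 13·0 + 1·1 = 22789989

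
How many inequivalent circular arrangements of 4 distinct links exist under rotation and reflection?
(4-1)!/2 = 6/2 = 3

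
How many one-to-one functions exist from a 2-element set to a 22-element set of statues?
P(22,2) = 22!/(22-2)! = 462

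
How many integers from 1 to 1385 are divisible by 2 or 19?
⌊1385/2⌋ + ⌊1385/19⌋ - ⌊1385/38⌋ = 692 + 72 - 36 = 728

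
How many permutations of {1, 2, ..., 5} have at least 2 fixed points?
Exactly j fixed points: C(5,j)·!(5-j); sum over j ≥ 2 (derangement numbers via !m = (m-1)·(!(m-1) + !(m-2)): !0..!3 = 1, 0, 1, 2). Σ_{j=2}^{5} C(5,j)·!(5-j) = C(5,2)·!3 + C(5,3)·!2 + C(5,4)·!1 + C(5,5)·!0 = 10·2 + 10·1 + 5·0 + 1·1 = 31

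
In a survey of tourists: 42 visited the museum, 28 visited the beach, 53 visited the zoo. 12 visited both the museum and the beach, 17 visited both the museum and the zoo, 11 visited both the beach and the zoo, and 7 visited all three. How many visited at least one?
|A∪B∪C| = 42+28+53-12-17-11+7 = 90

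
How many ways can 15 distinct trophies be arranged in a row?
15! = 1307674368000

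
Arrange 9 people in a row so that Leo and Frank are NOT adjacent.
Total - adjacent = 9! - (9-1)!×2 = 362880 - 80640 = 282240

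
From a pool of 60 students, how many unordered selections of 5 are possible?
C(60,5) = 60!/(5!×55!) = 5461512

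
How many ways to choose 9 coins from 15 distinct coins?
C(15,9) = 15!/(9!×6!) = 5005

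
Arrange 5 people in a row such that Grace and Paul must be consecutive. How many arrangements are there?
Treat the 2 as one block: (5-2+1)! × 2! = 24 × 2 = 48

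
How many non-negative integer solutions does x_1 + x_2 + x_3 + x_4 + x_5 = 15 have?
C(15+5-1, 5-1) = C(19, 4) = 3876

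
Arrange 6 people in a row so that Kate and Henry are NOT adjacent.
Total - adjacent = 6! - (6-1)!×2 = 720 - 240 = 480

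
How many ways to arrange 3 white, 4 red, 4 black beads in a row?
11! / (3! × 4! × 4!) = 11550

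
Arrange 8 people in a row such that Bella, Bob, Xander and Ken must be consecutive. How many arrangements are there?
Treat the 4 as one block: (8-4+1)! × 4! = 120 × 24 = 2880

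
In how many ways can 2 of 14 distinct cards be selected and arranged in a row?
P(14,2) = 14!/(14-2)! = 182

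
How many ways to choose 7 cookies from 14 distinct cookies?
C(14,7) = 14!/(7!×7!) = 3432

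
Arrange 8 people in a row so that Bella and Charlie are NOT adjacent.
Total - adjacent = 8! - (8-1)!×2 = 40320 - 10080 = 30240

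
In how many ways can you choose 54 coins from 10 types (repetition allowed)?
C(54+10-1, 10-1) = C(63, 9) = 23667689815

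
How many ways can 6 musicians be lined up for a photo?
6! = 720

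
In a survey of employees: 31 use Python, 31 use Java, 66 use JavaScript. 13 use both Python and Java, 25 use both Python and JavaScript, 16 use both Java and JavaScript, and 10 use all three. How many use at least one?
|A∪B∪C| = 31+31+66-13-25-16+10 = 84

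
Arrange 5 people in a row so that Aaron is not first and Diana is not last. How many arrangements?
By inclusion-exclusion: 5! - 2×(5-1)! + (5-2)! = 120 - 48 + 6 = 78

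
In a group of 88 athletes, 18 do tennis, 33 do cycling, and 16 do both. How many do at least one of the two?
|A∪B| = |A| + |B| - |A∩B| = 18 + 33 - 16 = 35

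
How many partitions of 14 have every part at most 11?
Let r_j(i) = number of partitions of i into parts ≤ j, for i = 0..14. r_1(i) = 1 for all i; r_j(i) = r_{j-1}(i) + r_j(i-j). Rows j = 2..11: ≤2: 1 1 2 2 3 3 4 4 5 5 6 6 7 7 8; ≤3: 1 1 2 3 4 5 7 8 10 12 14 16 19 21 24; ≤4: 1 1 2 3 5 6 9 11 15 18 23 27 34 39 47; ≤5: 1 1 2 3 5 7 10 13 18 23 30 37 47 57 70; ≤6: 1 1 2 3 5 7 11 14 20 26 35 44 58 71 90; ≤7: 1 1 2 3 5 7 11 15 21 28 38 49 65 82 105; ≤8: 1 1 2 3 5 7 11 15 22 29 40 52 70 89 116; ≤9: 1 1 2 3 5 7 11 15 22 30 41 54 73 94 123; ≤10: 1 1 2 3 5 7 11 15 22 30 42 55 75 97 128; ≤11: 1 1 2 3 5 7 11 15 22 30 42 56 76 99 131. r_11(14) = 131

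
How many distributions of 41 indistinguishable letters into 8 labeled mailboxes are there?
C(41+8-1, 8-1) = C(48, 7) = 73629072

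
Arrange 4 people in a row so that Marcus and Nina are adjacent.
Treat as block: (4-1)! × 2! = 6 × 2 = 12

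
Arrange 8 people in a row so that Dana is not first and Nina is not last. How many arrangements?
By inclusion-exclusion: 8! - 2×(8-1)! + (8-2)! = 40320 - 10080 + 720 = 30960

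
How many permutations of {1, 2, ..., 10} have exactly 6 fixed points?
Choose the 6 fixed points C(10,6) = 210, derange the rest: !4 = Σ_{j=0}^{4} (-1)^j·4!/j! = 24 - 24 + 12 - 4 + 1 = 9. Product = 210 × 9 = 1890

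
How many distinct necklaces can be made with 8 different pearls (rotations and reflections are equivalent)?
(8-1)!/2 = 5040/2 = 2520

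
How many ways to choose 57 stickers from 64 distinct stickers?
C(64,57) = 64!/(57!×7!) = 621216192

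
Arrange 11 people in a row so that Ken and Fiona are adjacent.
Treat as block: (11-1)! × 2! = 3628800 × 2 = 7257600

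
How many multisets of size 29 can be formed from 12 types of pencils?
C(29+12-1, 12-1) = C(40, 11) = 2311801440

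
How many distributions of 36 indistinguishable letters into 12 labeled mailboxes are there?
C(36+12-1, 12-1) = C(47, 11) = 17417133617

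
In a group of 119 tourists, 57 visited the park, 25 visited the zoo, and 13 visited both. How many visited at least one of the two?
|A∪B| = |A| + |B| - |A∩B| = 57 + 25 - 13 = 69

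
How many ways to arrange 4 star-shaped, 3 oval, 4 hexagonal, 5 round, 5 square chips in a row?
21! / (4! × 3! × 4! × 5! × 5!) = 1026615189600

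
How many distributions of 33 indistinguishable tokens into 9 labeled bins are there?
C(33+9-1, 9-1) = C(41, 8) = 95548245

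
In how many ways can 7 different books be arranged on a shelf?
7! = 5040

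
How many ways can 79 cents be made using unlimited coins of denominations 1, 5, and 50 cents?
Coefficient of x^79 in 1/(1-x^1) · 1/(1-x^5) · 1/(1-x^50). Case on j = number of 50-cent coins (j = 0..1); remainder r = 79 - 50j is made from {1,5} in ⌊r/5⌋+1 ways. r = 79, 29 → 16 + 6 = 22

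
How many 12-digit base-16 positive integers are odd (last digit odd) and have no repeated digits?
Last∈{1,3,5,7,9,11,13,15}. Last=0: 0. Last nonzero: 8×14×P(14,10) = 406832025600. Total = 406832025600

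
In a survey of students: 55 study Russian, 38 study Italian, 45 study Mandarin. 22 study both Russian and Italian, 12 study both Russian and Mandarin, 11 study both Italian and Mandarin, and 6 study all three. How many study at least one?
|A∪B∪C| = 55+38+45-22-12-11+6 = 99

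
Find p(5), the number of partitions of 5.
Pentagonal recurrence p(n) = p(n-1) + p(n-2) - p(n-5) - p(n-7) + p(n-12) + p(n-15) - ... gives p(0..4) = 1, 1, 2, 3, 5. p(5) = p(4) + p(3) - p(0) = 5 + 3 - 1 = 7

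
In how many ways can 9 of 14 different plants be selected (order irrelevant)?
C(14,9) = 14!/(9!×5!) = 2002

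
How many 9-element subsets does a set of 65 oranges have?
C(65,9) = 65!/(9!×56!) = 31966749880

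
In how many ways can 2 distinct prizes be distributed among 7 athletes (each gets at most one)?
P(7,2) = 7!/(7-2)! = 42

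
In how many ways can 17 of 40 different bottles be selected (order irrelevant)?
C(40,17) = 40!/(17!×23!) = 88732378800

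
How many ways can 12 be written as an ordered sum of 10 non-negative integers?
C(12+10-1, 10-1) = C(21, 9) = 293930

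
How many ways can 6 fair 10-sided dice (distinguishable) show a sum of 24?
Coefficient of x^24 in (x + x² + ... + x^10)^6. By inclusion-exclusion on dice exceeding 10: Σ_j (-1)^j C(6,j)·C(24-1-10j, 5) = C(6,0)·C(23,5) - C(6,1)·C(13,5) = 1·33649 - 6·1287 = 25927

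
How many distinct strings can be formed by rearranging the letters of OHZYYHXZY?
9! / (2! × 1! × 3! × 1! × 2!) = 15120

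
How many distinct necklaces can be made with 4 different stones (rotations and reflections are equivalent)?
(4-1)!/2 = 6/2 = 3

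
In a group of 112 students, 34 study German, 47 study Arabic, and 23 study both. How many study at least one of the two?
|A∪B| = |A| + |B| - |A∩B| = 34 + 47 - 23 = 58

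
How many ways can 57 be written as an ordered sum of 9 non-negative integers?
C(57+9-1, 9-1) = C(65, 8) = 5047381560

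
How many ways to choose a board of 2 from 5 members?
C(5,2) = 5!/(2!×3!) = 10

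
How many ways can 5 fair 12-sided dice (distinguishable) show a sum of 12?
Coefficient of x^12 in (x + x² + ... + x^12)^5. By inclusion-exclusion on dice exceeding 12: Σ_j (-1)^j C(5,j)·C(12-1-12j, 4) = C(5,0)·C(11,4) = 1·330 = 330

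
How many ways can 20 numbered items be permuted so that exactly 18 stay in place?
Choose the 18 fixed points C(20,18) = 190, derange the rest: !2 = Σ_{j=0}^{2} (-1)^j·2!/j! = 2 - 2 + 1 = 1. Product = 190 × 1 = 190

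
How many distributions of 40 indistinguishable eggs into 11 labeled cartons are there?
C(40+11-1, 11-1) = C(50, 10) = 10272278170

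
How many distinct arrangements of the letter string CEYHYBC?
7! / (2! × 1! × 2! × 1! × 1!) = 1260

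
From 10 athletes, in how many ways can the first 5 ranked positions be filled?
P(10,5) = 10!/(10-5)! = 30240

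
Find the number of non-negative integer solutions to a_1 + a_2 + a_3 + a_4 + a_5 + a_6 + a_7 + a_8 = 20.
C(20+8-1, 8-1) = C(27, 7) = 888030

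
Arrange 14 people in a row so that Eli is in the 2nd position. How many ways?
Fix one position: (14-1)! = 6227020800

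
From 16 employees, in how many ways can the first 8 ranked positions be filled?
P(16,8) = 16!/(16-8)! = 518918400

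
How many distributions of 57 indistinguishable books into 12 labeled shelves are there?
C(57+12-1, 12-1) = C(68, 11) = 1533058025824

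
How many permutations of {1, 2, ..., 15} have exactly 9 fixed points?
Choose the 9 fixed points C(15,9) = 5005, derange the rest: !6 = Σ_{j=0}^{6} (-1)^j·6!/j! = 720 - 720 + 360 - 120 + 30 - 6 + 1 = 265. Product = 5005 × 265 = 1326325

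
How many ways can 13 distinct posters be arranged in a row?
13! = 6227020800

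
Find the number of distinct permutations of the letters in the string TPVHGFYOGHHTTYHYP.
17! / (4! × 1! × 1! × 2! × 3! × 1! × 2! × 3!) = 102918816000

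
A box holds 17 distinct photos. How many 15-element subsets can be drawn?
C(17,15) = 17!/(15!×2!) = 136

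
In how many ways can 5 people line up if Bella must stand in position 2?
Fix one position: (5-1)! = 24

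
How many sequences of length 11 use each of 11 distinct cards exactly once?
11! = 39916800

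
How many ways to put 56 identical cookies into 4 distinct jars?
C(56+4-1, 4-1) = C(59, 3) = 32509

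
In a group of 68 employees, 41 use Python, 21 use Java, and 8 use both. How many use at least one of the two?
|A∪B| = |A| + |B| - |A∩B| = 41 + 21 - 8 = 54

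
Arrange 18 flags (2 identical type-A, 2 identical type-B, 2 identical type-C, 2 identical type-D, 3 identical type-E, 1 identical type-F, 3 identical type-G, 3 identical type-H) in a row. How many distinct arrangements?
18! / (2! × 2! × 2! × 2! × 3! × 1! × 3! × 3!) = 1852538688000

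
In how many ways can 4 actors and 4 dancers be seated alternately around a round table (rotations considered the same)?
Fix one of the actors: (4-1)! ways for the remaining actors, × 4! ways for the dancers = 6 × 24 = 144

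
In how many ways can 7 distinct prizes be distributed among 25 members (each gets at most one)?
P(25,7) = 25!/(25-7)! = 2422728000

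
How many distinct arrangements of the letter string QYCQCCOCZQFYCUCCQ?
17! / (1! × 1! × 2! × 1! × 7! × 1! × 4!) = 1470268800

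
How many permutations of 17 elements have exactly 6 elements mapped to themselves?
Choose the 6 fixed points C(17,6) = 12376, derange the rest: !11 = Σ_{j=0}^{11} (-1)^j·11!/j! = 39916800 - 39916800 + 19958400 - 6652800 + 1663200 - 332640 + 55440 - 7920 + 990 - 110 + 11 - 1 = 14684570. Product = 12376 × 14684570 = 181736238320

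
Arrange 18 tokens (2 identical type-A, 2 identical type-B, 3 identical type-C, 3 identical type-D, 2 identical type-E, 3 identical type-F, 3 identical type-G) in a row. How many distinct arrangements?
18! / (2! × 2! × 3! × 3! × 2! × 3! × 3!) = 617512896000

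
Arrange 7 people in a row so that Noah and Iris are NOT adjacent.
Total - adjacent = 7! - (7-1)!×2 = 5040 - 1440 = 3600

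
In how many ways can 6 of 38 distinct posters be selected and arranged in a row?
P(38,6) = 38!/(38-6)! = 1987690320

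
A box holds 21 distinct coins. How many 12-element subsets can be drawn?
C(21,12) = 21!/(12!×9!) = 293930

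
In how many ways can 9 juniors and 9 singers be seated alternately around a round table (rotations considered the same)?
Fix one of the juniors: (9-1)! ways for the remaining juniors, × 9! ways for the singers = 40320 × 362880 = 14631321600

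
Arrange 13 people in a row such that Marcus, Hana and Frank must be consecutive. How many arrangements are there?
Treat the 3 as one block: (13-3+1)! × 3! = 39916800 × 6 = 239500800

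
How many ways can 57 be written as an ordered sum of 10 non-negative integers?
C(57+10-1, 10-1) = C(66, 9) = 37014131440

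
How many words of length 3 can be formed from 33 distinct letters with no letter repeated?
P(33,3) = 33!/(33-3)! = 32736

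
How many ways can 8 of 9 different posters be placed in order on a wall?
P(9,8) = 9!/(9-8)! = 362880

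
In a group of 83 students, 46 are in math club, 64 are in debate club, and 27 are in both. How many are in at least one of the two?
|A∪B| = |A| + |B| - |A∩B| = 46 + 64 - 27 = 83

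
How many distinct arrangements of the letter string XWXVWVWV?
8! / (3! × 2! × 3!) = 560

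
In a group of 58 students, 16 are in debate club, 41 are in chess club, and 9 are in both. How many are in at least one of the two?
|A∪B| = |A| + |B| - |A∩B| = 16 + 41 - 9 = 48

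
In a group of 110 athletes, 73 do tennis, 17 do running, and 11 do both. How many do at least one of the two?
|A∪B| = |A| + |B| - |A∩B| = 73 + 17 - 11 = 79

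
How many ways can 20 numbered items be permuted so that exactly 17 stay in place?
Choose the 17 fixed points C(20,17) = 1140, derange the rest: !3 = Σ_{j=0}^{3} (-1)^j·3!/j! = 6 - 6 + 3 - 1 = 2. Product = 1140 × 2 = 2280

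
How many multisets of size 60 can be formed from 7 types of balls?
C(60+7-1, 7-1) = C(66, 6) = 90858768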